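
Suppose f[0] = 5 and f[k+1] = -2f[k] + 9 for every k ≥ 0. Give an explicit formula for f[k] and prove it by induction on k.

Claim: f[k] = 2·(-2)^k + 3.

Base case: f[0] = 5, and 2·(-2)^0 + 3 = 2 + 3 = 5.
Assume f[r] = 2·(-2)^r + 3 for some r ≥ 0.
Then f[r+1] = -2f[r] + 9 = -2·(2·(-2)^r + 3) + 9 = -4·(-2)^r − 6 + 9 = 2·(-2)^{r+1} + 3.
Hence f[k] = 2·(-2)^k + 3 for every k ≥ 0, by induction.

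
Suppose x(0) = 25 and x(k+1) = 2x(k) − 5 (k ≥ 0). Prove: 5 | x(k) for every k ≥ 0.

Base case: x(0) = 25 = 5·5, so 5 | x(0).
Assume 5 | x(j), so x(j) = 5t for some integer t.
Then x(j+1) = 2x(j) − 5 = 2·(5t) − 5 = 5(2t − 1), so 5 | x(j+1).
So the property holds for j+1, and by induction 5 | x(k) for all k ≥ 0.

5 | x(k)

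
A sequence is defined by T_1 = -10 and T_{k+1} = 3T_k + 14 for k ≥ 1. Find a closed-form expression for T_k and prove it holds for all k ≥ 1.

Claim: T_k = -3^k − 7.

Base case: T_1 = -10, and -3^1 − 7 = -3 − 7 = -10.
Assume T_m = -3^m − 7 for some m ≥ 1.
Then T_{m+1} = 3T_m + 14 = 3·(-3^m − 7) + 14 = -3^{m+1} − 21 + 14 = -3^{m+1} − 7.
By induction, T_k = -3^k − 7 for all k ≥ 1.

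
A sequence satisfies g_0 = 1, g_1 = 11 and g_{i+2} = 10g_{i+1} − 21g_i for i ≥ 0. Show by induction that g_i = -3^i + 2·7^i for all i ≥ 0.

Base cases: g_0 = 1 and -3^0 + 2·7^0 = 1; g_1 = 11 and -3^1 + 2·7^1 = 11.
Assume g_j = -3^j + 2·7^j for all 0 ≤ j ≤ m, where m ≥ 1.
Then g_{m+1} = 10g_m − 21g_{m−1} = 10·(-3^m + 2·7^m) − 21·(-3^{m−1} + 2·7^{m−1}) = -(10·3 − 21)3^{m−1} + 2·(10·7 − 21)7^{m−1} = -9·3^{m−1} + 98·7^{m−1} = -3^{m+1} + 2·7^{m+1}.
By strong induction, g_i = -3^i + 2·7^i for all i ≥ 0.

g_i = -3^i + 2·7^i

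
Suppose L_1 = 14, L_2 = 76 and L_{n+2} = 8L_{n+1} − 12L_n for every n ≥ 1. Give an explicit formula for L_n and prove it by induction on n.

Claim: L_n = 2^n + 2·6^n.

Base cases: L_1 = 14 and 2^1 + 2·6^1 = 14; L_2 = 76 and 2^2 + 2·6^2 = 76.
Assume L_j = 2^j + 2·6^j for all 1 ≤ j ≤ r, where r ≥ 2.
Then L_{r+1} = 8L_r − 12L_{r−1} = 8·(2^r + 2·6^r) − 12·(2^{r−1} + 2·6^{r−1}) = (8·2 − 12)2^{r−1} + 2·(8·6 − 12)6^{r−1} = 4·2^{r−1} + 72·6^{r−1} = 2^{r+1} + 2·6^{r+1}.
So the formula holds for r+1, and by strong induction L_n = 2^n + 2·6^n for all n ≥ 1.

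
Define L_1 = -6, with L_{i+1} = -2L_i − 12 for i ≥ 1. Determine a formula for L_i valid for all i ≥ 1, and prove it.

Claim: L_i = (-2)^i − 4.

Base case: L_1 = -6, and (-2)^1 − 4 = -2 − 4 = -6.
Assume L_k = (-2)^k − 4 for some k ≥ 1.
Then L_{k+1} = -2L_k − 12 = -2·((-2)^k − 4) − 12 = -2·(-2)^k + 8 − 12 = (-2)^{k+1} − 4.
So the formula holds for k+1, and by induction L_i = (-2)^i − 4 for all i ≥ 1.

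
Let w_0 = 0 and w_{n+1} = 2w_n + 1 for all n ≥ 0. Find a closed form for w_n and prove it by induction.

Claim: w_n = 2^n − 1.

Base case: w_0 = 0, and 2^0 − 1 = 1 − 1 = 0.
Assume w_r = 2^r − 1 for some r ≥ 0.
Then w_{r+1} = 2w_r + 1 = 2·(2^r − 1) + 1 = 2^{r+1} − 2 + 1 = 2^{r+1} − 1.
This completes the inductive step, so w_n = 2^n − 1 for all n ≥ 0.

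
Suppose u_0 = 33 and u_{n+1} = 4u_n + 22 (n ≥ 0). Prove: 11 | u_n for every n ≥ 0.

Base case: u_0 = 33 = 11·3, so 11 | u_0.
Assume 11 | u_j, so u_j = 11t for some integer t.
Then u_{j+1} = 4u_j + 22 = 4·(11t) + 22 = 11(4t + 2), so 11 | u_{j+1}.
So the property holds for j+1, and by induction 11 | u_n for all n ≥ 0.

11 | u_n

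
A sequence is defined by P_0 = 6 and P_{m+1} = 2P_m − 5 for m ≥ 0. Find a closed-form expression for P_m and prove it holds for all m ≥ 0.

Claim: P_m = 2^m + 5.

Base case: P_0 = 6, and 2^0 + 5 = 1 + 5 = 6.
Assume P_k = 2^k + 5 for some k ≥ 0.
Then P_{k+1} = 2P_k − 5 = 2·(2^k + 5) − 5 = 2^{k+1} + 10 − 5 = 2^{k+1} + 5.
By induction, P_m = 2^m + 5 for all m ≥ 0.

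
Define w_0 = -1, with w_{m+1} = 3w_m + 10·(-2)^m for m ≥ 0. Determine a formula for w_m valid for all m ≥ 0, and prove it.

Claim: w_m = 3^m − 2·(-2)^m.

Base case: w_0 = -1, and 3^0 − 2·(-2)^0 = 1 − 2 = -1.
Assume w_k = 3^k − 2·(-2)^k for some k ≥ 0.
Then w_{k+1} = 3w_k + 10·(-2)^k = 3·(3^k − 2·(-2)^k) + 10·(-2)^k = 3^{k+1} − 6·(-2)^k + 10·(-2)^k = 3^{k+1} + 4·(-2)^k = 3^{k+1} − 2·(-2)^{k+1}.
So the formula holds for k+1, and by induction w_m = 3^m − 2·(-2)^m for all m ≥ 0.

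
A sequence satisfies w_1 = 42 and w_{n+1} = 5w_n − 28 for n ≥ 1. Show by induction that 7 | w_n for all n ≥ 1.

Base case: w_1 = 42 = 7·6, so 7 | w_1.
Assume 7 | w_k, so w_k = 7t for some integer t.
Then w_{k+1} = 5w_k − 28 = 5·(7t) − 28 = 7(5t − 4), so 7 | w_{k+1}.
So the property holds for k+1, and by induction 7 | w_n for all n ≥ 1.

7 | w_n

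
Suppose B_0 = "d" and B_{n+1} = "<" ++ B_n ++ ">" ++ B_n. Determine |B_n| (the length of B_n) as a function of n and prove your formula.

Claim: |B_n| = 3·2^n − 2.

Base case: |B_0| = 1, and 3·2^0 − 2 = 1.
Assume |B_r| = 3·2^r − 2.
Then |B_{r+1}| = 1 + |B_r| + 1 + |B_r| = 2|B_r| + 2 = 2(3·2^r − 2) + 2 = 3·2^{r+1} − 4 + 2 = 3·2^{r+1} − 2.
By induction, |B_n| = 3·2^n − 2 for all n ≥ 0.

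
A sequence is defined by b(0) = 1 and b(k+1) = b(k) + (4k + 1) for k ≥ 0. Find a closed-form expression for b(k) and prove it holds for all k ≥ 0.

Claim: b(k) = 2k^2 − k + 1.

Base case: b(0) = 1, and 2·0^2 − 0 + 1 = 1.
Assume b(r) = 2r^2 − r + 1.
Then b(r+1) = b(r) + (4r + 1) = (2r^2 − r + 1) + (4r + 1) = 2r^2 + 3r + 2,
and 2·(r+1)^2 − (r+1) + 1 = 2r^2 + 3r + 2.
By induction, b(k) = 2k^2 − k + 1 for all k ≥ 0.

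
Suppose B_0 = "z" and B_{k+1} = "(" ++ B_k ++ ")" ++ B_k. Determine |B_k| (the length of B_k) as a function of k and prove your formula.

Claim: |B_k| = 3·2^k − 2.

Base case: |B_0| = 1, and 3·2^0 − 2 = 1.
Assume |B_m| = 3·2^m − 2.
Then |B_{m+1}| = 1 + |B_m| + 1 + |B_m| = 2|B_m| + 2 = 2(3·2^m − 2) + 2 = 3·2^{m+1} − 4 + 2 = 3·2^{m+1} − 2.
So the formula holds for m+1, and by induction |B_k| = 3·2^k − 2 for all k ≥ 0.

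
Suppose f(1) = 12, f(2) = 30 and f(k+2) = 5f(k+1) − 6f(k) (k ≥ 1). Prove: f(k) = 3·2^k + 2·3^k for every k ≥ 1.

Base cases: f(1) = 12 and 3·2^1 + 2·3^1 = 12; f(2) = 30 and 3·2^2 + 2·3^2 = 30.
Assume f(j) = 3·2^j + 2·3^j for all 1 ≤ j ≤ r, where r ≥ 2.
Then f(r+1) = 5f(r) − 6f(r−1) = 5·(3·2^r + 2·3^r) − 6·(3·2^{r−1} + 2·3^{r−1}) = 3·(5·2 − 6)2^{r−1} + 2·(5·3 − 6)3^{r−1} = 12·2^{r−1} + 18·3^{r−1} = 3·2^{r+1} + 2·3^{r+1}.
Hence f(k) = 3·2^k + 2·3^k for every k ≥ 1, by strong induction.

f(k) = 3·2^k + 2·3^k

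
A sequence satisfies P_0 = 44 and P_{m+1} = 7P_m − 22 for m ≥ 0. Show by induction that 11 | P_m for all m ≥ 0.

Base case: P_0 = 44 = 11·4, so 11 | P_0.
Assume 11 | P_r, so P_r = 11t for some integer t.
Then P_{r+1} = 7P_r − 22 = 7·(11t) − 22 = 11(7t − 2), so 11 | P_{r+1}.
By induction, 11 | P_m for all m ≥ 0.

11 | P_m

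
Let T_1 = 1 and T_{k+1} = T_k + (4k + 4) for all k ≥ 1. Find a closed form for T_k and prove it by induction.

Claim: T_k = 2k^2 + 2k − 3.

Base case: T_1 = 1, and 2·1^2 + 2·1 − 3 = 1.
Assume T_r = 2r^2 + 2r − 3.
Then T_{r+1} = T_r + (4r + 4) = (2r^2 + 2r − 3) + (4r + 4) = 2r^2 + 6r + 1,
and 2·(r+1)^2 + 2·(r+1) − 3 = 2r^2 + 6r + 1.
Hence T_k = 2k^2 + 2k − 3 for every k ≥ 1, by induction.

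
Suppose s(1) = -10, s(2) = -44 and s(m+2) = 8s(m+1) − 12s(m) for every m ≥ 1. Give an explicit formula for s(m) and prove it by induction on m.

Claim: s(m) = -6^m − 2·2^m.

Base cases: s(1) = -10 and -6^1 − 2·2^1 = -10; s(2) = -44 and -6^2 − 2·2^2 = -44.
Assume s(i) = -6^i − 2·2^i for all 1 ≤ i ≤ j, where j ≥ 2.
Then s(j+1) = 8s(j) − 12s(j−1) = 8·(-6^j − 2·2^j) − 12·(-6^{j−1} − 2·2^{j−1}) = -(8·6 − 12)6^{j−1} − 2·(8·2 − 12)2^{j−1} = -36·6^{j−1} − 8·2^{j−1} = -6^{j+1} − 2·2^{j+1}.
So the formula holds for j+1, and by strong induction s(m) = -6^m − 2·2^m for all m ≥ 1.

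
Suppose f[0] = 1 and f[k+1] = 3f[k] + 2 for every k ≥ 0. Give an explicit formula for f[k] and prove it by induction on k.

Claim: f[k] = 2·3^k − 1.

Base case: f[0] = 1, and 2·3^0 − 1 = 2 − 1 = 1.
Assume f[r] = 2·3^r − 1 for some r ≥ 0.
Then f[r+1] = 3f[r] + 2 = 3·(2·3^r − 1) + 2 = 6·3^r − 3 + 2 = 2·3^{r+1} − 1.
By induction, f[k] = 2·3^k − 1 for all k ≥ 0.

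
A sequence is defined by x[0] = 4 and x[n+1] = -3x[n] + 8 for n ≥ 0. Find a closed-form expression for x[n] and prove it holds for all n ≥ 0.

Claim: x[n] = 2·(-3)^n + 2.

Base case: x[0] = 4, and 2·(-3)^0 + 2 = 2 + 2 = 4.
Assume x[k] = 2·(-3)^k + 2 for some k ≥ 0.
Then x[k+1] = -3x[k] + 8 = -3·(2·(-3)^k + 2) + 8 = -6·(-3)^k − 6 + 8 = 2·(-3)^{k+1} + 2.
This completes the inductive step, so x[n] = 2·(-3)^n + 2 for all n ≥ 0.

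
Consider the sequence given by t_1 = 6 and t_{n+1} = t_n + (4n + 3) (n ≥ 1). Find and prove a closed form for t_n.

Claim: t_n = 2n^2 + n + 3.

Base case: t_1 = 6, and 2·1^2 + 1 + 3 = 6.
Assume t_j = 2j^2 + j + 3.
Then t_{j+1} = t_j + (4j + 3) = (2j^2 + j + 3) + (4j + 3) = 2j^2 + 5j + 6,
and 2·(j+1)^2 + (j+1) + 3 = 2j^2 + 5j + 6.
By induction, t_n = 2n^2 + n + 3 for all n ≥ 1.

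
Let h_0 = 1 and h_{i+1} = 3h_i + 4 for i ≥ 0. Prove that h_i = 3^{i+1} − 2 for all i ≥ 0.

Base case: h_0 = 1, and 3^{0+1} − 2 = 3 − 2 = 1.
Assume h_k = 3^{k+1} − 2 for some k ≥ 0.
Then h_{k+1} = 3h_k + 4 = 3·(3^{k+1} − 2) + 4 = 3^{k+2} − 6 + 4 = 3^{k+2} − 2.
By induction, h_i = 3^{i+1} − 2 for all i ≥ 0.

h_i = 3^{i+1} − 2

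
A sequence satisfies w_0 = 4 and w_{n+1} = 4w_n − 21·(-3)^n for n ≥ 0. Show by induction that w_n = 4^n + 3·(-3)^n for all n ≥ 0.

Base case: w_0 = 4, and 4^0 + 3·(-3)^0 = 1 + 3 = 4.
Assume w_k = 4^k + 3·(-3)^k for some k ≥ 0.
Then w_{k+1} = 4w_k − 21·(-3)^k = 4·(4^k + 3·(-3)^k) − 21·(-3)^k = 4^{k+1} + 12·(-3)^k − 21·(-3)^k = 4^{k+1} − 9·(-3)^k = 4^{k+1} + 3·(-3)^{k+1}.
This completes the inductive step, so w_n = 4^n + 3·(-3)^n for all n ≥ 0.

w_n = 4^n + 3·(-3)^n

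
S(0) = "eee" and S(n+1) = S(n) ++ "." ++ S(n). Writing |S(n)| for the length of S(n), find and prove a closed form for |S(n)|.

Claim: |S(n)| = 2^{n+2} − 1.

Base case: |S(0)| = 3, and 2^{0+2} − 1 = 3.
Assume |S(r)| = 2^{r+2} − 1.
Then |S(r+1)| = |S(r)| + 1 + |S(r)| = 2|S(r)| + 1 = 2(2^{r+2} − 1) + 1 = 2^{r+3} − 2 + 1 = 2^{r+3} − 1.
Hence |S(n)| = 2^{n+2} − 1 for every n ≥ 0, by induction.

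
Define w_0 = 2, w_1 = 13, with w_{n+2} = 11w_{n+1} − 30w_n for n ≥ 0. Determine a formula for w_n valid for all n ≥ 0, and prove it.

Claim: w_n = 3·6^n − 5^n.

Base cases: w_0 = 2 and 3·6^0 − 5^0 = 2; w_1 = 13 and 3·6^1 − 5^1 = 13.
Assume w_j = 3·6^j − 5^j for all 0 ≤ j ≤ m, where m ≥ 1.
Then w_{m+1} = 11w_m − 30w_{m−1} = 11·(3·6^m − 5^m) − 30·(3·6^{m−1} − 5^{m−1}) = 3·(11·6 − 30)6^{m−1} − (11·5 − 30)5^{m−1} = 108·6^{m−1} − 25·5^{m−1} = 3·6^{m+1} − 5^{m+1}.
By strong induction, w_n = 3·6^n − 5^n for all n ≥ 0.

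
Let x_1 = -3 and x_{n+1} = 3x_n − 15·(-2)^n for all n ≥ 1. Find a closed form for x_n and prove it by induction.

Claim: x_n = 3^n + 3·(-2)^n.

Base case: x_1 = -3, and 3^1 + 3·(-2)^1 = 3 − 6 = -3.
Assume x_j = 3^j + 3·(-2)^j for some j ≥ 1.
Then x_{j+1} = 3x_j − 15·(-2)^j = 3·(3^j + 3·(-2)^j) − 15·(-2)^j = 3^{j+1} + 9·(-2)^j − 15·(-2)^j = 3^{j+1} − 6·(-2)^j = 3^{j+1} + 3·(-2)^{j+1}.
By induction, x_n = 3^n + 3·(-2)^n for all n ≥ 1.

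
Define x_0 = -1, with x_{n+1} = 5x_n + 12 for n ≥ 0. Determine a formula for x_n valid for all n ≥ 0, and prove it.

Claim: x_n = 2·5^n − 3.

Base case: x_0 = -1, and 2·5^0 − 3 = 2 − 3 = -1.
Assume x_j = 2·5^j − 3 for some j ≥ 0.
Then x_{j+1} = 5x_j + 12 = 5·(2·5^j − 3) + 12 = 10·5^j − 15 + 12 = 2·5^{j+1} − 3.
Hence x_n = 2·5^n − 3 for every n ≥ 0, by induction.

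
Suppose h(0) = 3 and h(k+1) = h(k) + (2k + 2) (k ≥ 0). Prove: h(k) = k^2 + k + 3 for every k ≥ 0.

Base case: h(0) = 3, and 0^2 + 0 + 3 = 3.
Assume h(j) = j^2 + j + 3.
Then h(j+1) = h(j) + (2j + 2) = (j^2 + j + 3) + (2j + 2) = j^2 + 3j + 5,
and (j+1)^2 + (j+1) + 3 = j^2 + 3j + 5.
By induction, h(k) = k^2 + k + 3 for all k ≥ 0.

h(k) = k^2 + k + 3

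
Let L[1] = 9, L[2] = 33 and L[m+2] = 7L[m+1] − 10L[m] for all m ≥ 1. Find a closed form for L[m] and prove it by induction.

Claim: L[m] = 2·2^m + 5^m.

Base cases: L[1] = 9 and 2·2^1 + 5^1 = 9; L[2] = 33 and 2·2^2 + 5^2 = 33.
Assume L[j] = 2·2^j + 5^j for all 1 ≤ j ≤ r, where r ≥ 2.
Then L[r+1] = 7L[r] − 10L[r−1] = 7·(2·2^r + 5^r) − 10·(2·2^{r−1} + 5^{r−1}) = 2·(7·2 − 10)2^{r−1} + (7·5 − 10)5^{r−1} = 8·2^{r−1} + 25·5^{r−1} = 2·2^{r+1} + 5^{r+1}.
By strong induction, L[m] = 2·2^m + 5^m for all m ≥ 1.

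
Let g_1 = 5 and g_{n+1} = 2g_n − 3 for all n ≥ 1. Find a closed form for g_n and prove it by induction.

Claim: g_n = 2^n + 3.

Base case: g_1 = 5, and 2^1 + 3 = 2 + 3 = 5.
Assume g_k = 2^k + 3 for some k ≥ 1.
Then g_{k+1} = 2g_k − 3 = 2·(2^k + 3) − 3 = 2^{k+1} + 6 − 3 = 2^{k+1} + 3.
Hence g_n = 2^n + 3 for every n ≥ 1, by induction.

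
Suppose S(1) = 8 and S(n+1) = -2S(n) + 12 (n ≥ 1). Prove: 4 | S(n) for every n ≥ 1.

Base case: S(1) = 8 = 4·2, so 4 | S(1).
Assume 4 | S(r), so S(r) = 4t for some integer t.
Then S(r+1) = -2S(r) + 12 = -2·(4t) + 12 = 4(-2t + 3), so 4 | S(r+1).
By induction, 4 | S(n) for all n ≥ 1.

4 | S(n)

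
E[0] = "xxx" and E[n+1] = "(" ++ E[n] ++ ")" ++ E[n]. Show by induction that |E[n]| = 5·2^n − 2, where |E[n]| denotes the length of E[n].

Base case: |E[0]| = 3, and 5·2^0 − 2 = 3.
Assume |E[k]| = 5·2^k − 2.
Then |E[k+1]| = 1 + |E[k]| + 1 + |E[k]| = 2|E[k]| + 2 = 2(5·2^k − 2) + 2 = 5·2^{k+1} − 4 + 2 = 5·2^{k+1} − 2.
This completes the inductive step, so |E[n]| = 5·2^n − 2 for all n ≥ 0.

|E[n]| = 5·2^n − 2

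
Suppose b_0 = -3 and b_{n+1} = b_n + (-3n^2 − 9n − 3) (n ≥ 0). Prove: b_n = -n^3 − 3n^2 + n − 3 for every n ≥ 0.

Base case: b_0 = -3, and -0^3 − 3·0^2 + 0 − 3 = -3.
Assume b_m = -m^3 − 3m^2 + m − 3.
Then b_{m+1} = b_m + (-3m^2 − 9m − 3) = (-m^3 − 3m^2 + m − 3) + (-3m^2 − 9m − 3) = -m^3 − 6m^2 − 8m − 6,
and -(m+1)^3 − 3·(m+1)^2 + (m+1) − 3 = -m^3 − 6m^2 − 8m − 6.
This completes the inductive step, so b_n = -n^3 − 3n^2 + n − 3 for all n ≥ 0.

b_n = -n^3 − 3n^2 + n − 3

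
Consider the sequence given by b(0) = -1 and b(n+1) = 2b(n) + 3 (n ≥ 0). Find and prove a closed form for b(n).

Claim: b(n) = 2^{n+1} − 3.

Base case: b(0) = -1, and 2^{0+1} − 3 = 2 − 3 = -1.
Assume b(j) = 2^{j+1} − 3 for some j ≥ 0.
Then b(j+1) = 2b(j) + 3 = 2·(2^{j+1} − 3) + 3 = 2^{j+2} − 6 + 3 = 2^{j+2} − 3.
Hence b(n) = 2^{n+1} − 3 for every n ≥ 0, by induction.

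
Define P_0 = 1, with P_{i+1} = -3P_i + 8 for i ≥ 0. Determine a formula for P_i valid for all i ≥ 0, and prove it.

Claim: P_i = -(-3)^i + 2.

Base case: P_0 = 1, and -(-3)^0 + 2 = -1 + 2 = 1.
Assume P_j = -(-3)^j + 2 for some j ≥ 0.
Then P_{j+1} = -3P_j + 8 = -3·(-(-3)^j + 2) + 8 = 3·(-3)^j − 6 + 8 = -(-3)^{j+1} + 2.
This completes the inductive step, so P_i = -(-3)^i + 2 for all i ≥ 0.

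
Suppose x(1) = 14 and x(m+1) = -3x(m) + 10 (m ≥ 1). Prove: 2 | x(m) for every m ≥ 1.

Base case: x(1) = 14 = 2·7, so 2 | x(1).
Assume 2 | x(k), so x(k) = 2t for some integer t.
Then x(k+1) = -3x(k) + 10 = -3·(2t) + 10 = 2(-3t + 5), so 2 | x(k+1).
Hence 2 | x(m) for every m ≥ 1, by induction.

2 | x(m)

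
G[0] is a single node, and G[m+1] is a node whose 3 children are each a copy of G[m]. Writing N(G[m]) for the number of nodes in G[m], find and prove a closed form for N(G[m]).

Claim: N(G[m]) = (3^{m+1} − 1)/2.

Base case: N(G[0]) = 1, and (3^{0+1} − 1)/2 = 1.
Assume N(G[j]) = (3^{j+1} − 1)/2.
Then N(G[j+1]) = 1 + 3N(G[j]) = 1 + 3·(3^{j+1} − 1)/2 = 1 + (3^{j+2} − 3)/2 = (2 + 3^{j+2} − 3)/2 = (3^{j+2} − 1)/2.
By induction, N(G[m]) = (3^{m+1} − 1)/2 for all m ≥ 0.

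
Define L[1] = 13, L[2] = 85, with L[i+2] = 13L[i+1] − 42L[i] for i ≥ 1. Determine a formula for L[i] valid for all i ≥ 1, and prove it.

Claim: L[i] = 6^i + 7^i.

Base cases: L[1] = 13 and 6^1 + 7^1 = 13; L[2] = 85 and 6^2 + 7^2 = 85.
Assume L[j] = 6^j + 7^j for all 1 ≤ j ≤ m, where m ≥ 2.
Then L[m+1] = 13L[m] − 42L[m−1] = 13·(6^m + 7^m) − 42·(6^{m−1} + 7^{m−1}) = (13·6 − 42)6^{m−1} + (13·7 − 42)7^{m−1} = 36·6^{m−1} + 49·7^{m−1} = 6^{m+1} + 7^{m+1}.
This completes the inductive step, so L[i] = 6^i + 7^i for all i ≥ 1.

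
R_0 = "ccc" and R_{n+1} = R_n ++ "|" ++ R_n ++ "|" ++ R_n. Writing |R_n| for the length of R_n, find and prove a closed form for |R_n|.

Claim: |R_n| = 4·3^n − 1.

Base case: |R_0| = 3, and 4·3^0 − 1 = 3.
Assume |R_m| = 4·3^m − 1.
Then |R_{m+1}| = 3|R_m| + 2 = 3(4·3^m − 1) + 2 = 4·3^{m+1} − 3 + 2 = 4·3^{m+1} − 1.
So the formula holds for m+1, and by induction |R_n| = 4·3^n − 1 for all n ≥ 0.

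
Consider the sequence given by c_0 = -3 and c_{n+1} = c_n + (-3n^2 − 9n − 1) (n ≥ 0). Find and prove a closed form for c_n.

Claim: c_n = -n^3 − 3n^2 + 3n − 3.

Base case: c_0 = -3, and -0^3 − 3·0^2 + 3·0 − 3 = -3.
Assume c_j = -j^3 − 3j^2 + 3j − 3.
Then c_{j+1} = c_j + (-3j^2 − 9j − 1) = (-j^3 − 3j^2 + 3j − 3) + (-3j^2 − 9j − 1) = -j^3 − 6j^2 − 6j − 4,
and -(j+1)^3 − 3·(j+1)^2 + 3·(j+1) − 3 = -j^3 − 6j^2 − 6j − 4.
This completes the inductive step, so c_n = -n^3 − 3n^2 + 3n − 3 for all n ≥ 0.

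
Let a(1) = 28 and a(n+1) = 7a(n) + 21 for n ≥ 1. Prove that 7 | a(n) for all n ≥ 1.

Base case: a(1) = 28 = 7·4, so 7 | a(1).
Assume 7 | a(r), so a(r) = 7t for some integer t.
Then a(r+1) = 7a(r) + 21 = 7·(7t) + 21 = 7(7t + 3), so 7 | a(r+1).
Hence 7 | a(n) for every n ≥ 1, by induction.

7 | a(n)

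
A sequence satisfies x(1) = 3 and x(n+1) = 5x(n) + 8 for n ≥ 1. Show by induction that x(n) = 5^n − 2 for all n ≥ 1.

Base case: x(1) = 3, and 5^1 − 2 = 5 − 2 = 3.
Assume x(j) = 5^j − 2 for some j ≥ 1.
Then x(j+1) = 5x(j) + 8 = 5·(5^j − 2) + 8 = 5^{j+1} − 10 + 8 = 5^{j+1} − 2.
This completes the inductive step, so x(n) = 5^n − 2 for all n ≥ 1.

x(n) = 5^n − 2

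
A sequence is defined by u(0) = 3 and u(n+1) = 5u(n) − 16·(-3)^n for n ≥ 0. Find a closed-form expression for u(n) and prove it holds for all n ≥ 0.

Claim: u(n) = 5^n + 2·(-3)^n.

Base case: u(0) = 3, and 5^0 + 2·(-3)^0 = 1 + 2 = 3.
Assume u(j) = 5^j + 2·(-3)^j for some j ≥ 0.
Then u(j+1) = 5u(j) − 16·(-3)^j = 5·(5^j + 2·(-3)^j) − 16·(-3)^j = 5^{j+1} + 10·(-3)^j − 16·(-3)^j = 5^{j+1} − 6·(-3)^j = 5^{j+1} + 2·(-3)^{j+1}.
So the formula holds for j+1, and by induction u(n) = 5^n + 2·(-3)^n for all n ≥ 0.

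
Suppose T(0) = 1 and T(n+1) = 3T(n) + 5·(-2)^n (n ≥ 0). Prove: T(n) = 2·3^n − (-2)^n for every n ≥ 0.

Base case: T(0) = 1, and 2·3^0 − (-2)^0 = 2 − 1 = 1.
Assume T(k) = 2·3^k − (-2)^k for some k ≥ 0.
Then T(k+1) = 3T(k) + 5·(-2)^k = 3·(2·3^k − (-2)^k) + 5·(-2)^k = 2·3^{k+1} − 3·(-2)^k + 5·(-2)^k = 2·3^{k+1} + 2·(-2)^k = 2·3^{k+1} − (-2)^{k+1}.
Hence T(n) = 2·3^n − (-2)^n for every n ≥ 0, by induction.

T(n) = 2·3^n − (-2)^n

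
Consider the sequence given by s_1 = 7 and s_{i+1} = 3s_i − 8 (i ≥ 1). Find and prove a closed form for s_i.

Claim: s_i = 3^i + 4.

Base case: s_1 = 7, and 3^1 + 4 = 3 + 4 = 7.
Assume s_k = 3^k + 4 for some k ≥ 1.
Then s_{k+1} = 3s_k − 8 = 3·(3^k + 4) − 8 = 3^{k+1} + 12 − 8 = 3^{k+1} + 4.
Hence s_i = 3^i + 4 for every i ≥ 1, by induction.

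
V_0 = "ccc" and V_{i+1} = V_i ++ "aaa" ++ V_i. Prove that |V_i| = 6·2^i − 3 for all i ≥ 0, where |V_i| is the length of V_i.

Base case: |V_0| = 3, and 6·2^0 − 3 = 3.
Assume |V_m| = 6·2^m − 3.
Then |V_{m+1}| = |V_m| + 3 + |V_m| = 2|V_m| + 3 = 2(6·2^m − 3) + 3 = 6·2^{m+1} − 6 + 3 = 6·2^{m+1} − 3.
So the formula holds for m+1, and by induction |V_i| = 6·2^i − 3 for all i ≥ 0.

|V_i| = 6·2^i − 3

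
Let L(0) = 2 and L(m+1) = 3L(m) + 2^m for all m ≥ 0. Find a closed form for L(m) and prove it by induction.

Claim: L(m) = 3·3^m − 2^m.

Base case: L(0) = 2, and 3·3^0 − 2^0 = 3 − 1 = 2.
Assume L(k) = 3·3^k − 2^k for some k ≥ 0.
Then L(k+1) = 3L(k) + 2^k = 3·(3·3^k − 2^k) + 2^k = 3·3^{k+1} − 3·2^k + 2^k = 3·3^{k+1} − 2·2^k = 3·3^{k+1} − 2^{k+1}.
Hence L(m) = 3·3^m − 2^m for every m ≥ 0, by induction.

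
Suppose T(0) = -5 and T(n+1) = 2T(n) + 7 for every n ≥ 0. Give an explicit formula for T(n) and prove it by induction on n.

Claim: T(n) = 2^{n+1} − 7.

Base case: T(0) = -5, and 2^{0+1} − 7 = 2 − 7 = -5.
Assume T(j) = 2^{j+1} − 7 for some j ≥ 0.
Then T(j+1) = 2T(j) + 7 = 2·(2^{j+1} − 7) + 7 = 2^{j+2} − 14 + 7 = 2^{j+2} − 7.
Hence T(n) = 2^{n+1} − 7 for every n ≥ 0, by induction.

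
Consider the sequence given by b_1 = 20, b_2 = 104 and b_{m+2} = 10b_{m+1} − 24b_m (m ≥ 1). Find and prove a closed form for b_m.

Claim: b_m = 2·6^m + 2·4^m.

Base cases: b_1 = 20 and 2·6^1 + 2·4^1 = 20; b_2 = 104 and 2·6^2 + 2·4^2 = 104.
Assume b_i = 2·6^i + 2·4^i for all 1 ≤ i ≤ j, where j ≥ 2.
Then b_{j+1} = 10b_j − 24b_{j−1} = 10·(2·6^j + 2·4^j) − 24·(2·6^{j−1} + 2·4^{j−1}) = 2·(10·6 − 24)6^{j−1} + 2·(10·4 − 24)4^{j−1} = 72·6^{j−1} + 32·4^{j−1} = 2·6^{j+1} + 2·4^{j+1}.
This completes the inductive step, so b_m = 2·6^m + 2·4^m for all m ≥ 1.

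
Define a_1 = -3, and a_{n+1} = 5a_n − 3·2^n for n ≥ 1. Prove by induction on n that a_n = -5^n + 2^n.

Base case: a_1 = -3, and -5^1 + 2^1 = -5 + 2 = -3.
Assume a_k = -5^k + 2^k for some k ≥ 1.
Then a_{k+1} = 5a_k − 3·2^k = 5·(-5^k + 2^k) − 3·2^k = -5^{k+1} + 5·2^k − 3·2^k = -5^{k+1} + 2·2^k = -5^{k+1} + 2^{k+1}.
Hence a_n = -5^n + 2^n for every n ≥ 1, by induction.

a_n = -5^n + 2^n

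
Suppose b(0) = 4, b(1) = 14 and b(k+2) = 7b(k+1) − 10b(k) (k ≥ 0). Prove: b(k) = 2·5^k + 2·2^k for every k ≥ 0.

Base cases: b(0) = 4 and 2·5^0 + 2·2^0 = 4; b(1) = 14 and 2·5^1 + 2·2^1 = 14.
Assume b(i) = 2·5^i + 2·2^i for all 0 ≤ i ≤ j, where j ≥ 1.
Then b(j+1) = 7b(j) − 10b(j−1) = 7·(2·5^j + 2·2^j) − 10·(2·5^{j−1} + 2·2^{j−1}) = 2·(7·5 − 10)5^{j−1} + 2·(7·2 − 10)2^{j−1} = 50·5^{j−1} + 8·2^{j−1} = 2·5^{j+1} + 2·2^{j+1}.
So the formula holds for j+1, and by strong induction b(k) = 2·5^k + 2·2^k for all k ≥ 0.

b(k) = 2·5^k + 2·2^k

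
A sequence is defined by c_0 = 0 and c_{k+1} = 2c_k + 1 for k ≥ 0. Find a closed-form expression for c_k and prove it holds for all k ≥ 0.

Claim: c_k = 2^k − 1.

Base case: c_0 = 0, and 2^0 − 1 = 1 − 1 = 0.
Assume c_r = 2^r − 1 for some r ≥ 0.
Then c_{r+1} = 2c_r + 1 = 2·(2^r − 1) + 1 = 2^{r+1} − 2 + 1 = 2^{r+1} − 1.
Hence c_k = 2^k − 1 for every k ≥ 0, by induction.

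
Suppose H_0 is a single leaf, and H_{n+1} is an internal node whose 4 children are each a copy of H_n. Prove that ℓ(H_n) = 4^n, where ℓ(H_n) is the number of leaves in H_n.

Base case: ℓ(H_0) = 1, and 4^0 = 1.
Assume ℓ(H_m) = 4^m.
Then ℓ(H_{m+1}) = 4·ℓ(H_m) = 4·4^m = 4^{m+1}.
Hence ℓ(H_n) = 4^n for every n ≥ 0, by induction.

ℓ(H_n) = 4^n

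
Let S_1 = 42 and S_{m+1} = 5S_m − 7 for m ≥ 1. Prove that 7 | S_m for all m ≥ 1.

Base case: S_1 = 42 = 7·6, so 7 | S_1.
Assume 7 | S_r, so S_r = 7t for some integer t.
Then S_{r+1} = 5S_r − 7 = 5·(7t) − 7 = 7(5t − 1), so 7 | S_{r+1}.
This completes the inductive step, so 7 | S_m for all m ≥ 1.

7 | S_m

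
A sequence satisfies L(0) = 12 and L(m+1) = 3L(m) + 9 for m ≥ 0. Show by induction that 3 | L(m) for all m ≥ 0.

Base case: L(0) = 12 = 3·4, so 3 | L(0).
Assume 3 | L(k), so L(k) = 3t for some integer t.
Then L(k+1) = 3L(k) + 9 = 3·(3t) + 9 = 3(3t + 3), so 3 | L(k+1).
By induction, 3 | L(m) for all m ≥ 0.

3 | L(m)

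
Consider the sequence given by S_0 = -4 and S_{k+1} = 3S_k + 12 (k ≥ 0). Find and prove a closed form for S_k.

Claim: S_k = 2·3^k − 6.

Base case: S_0 = -4, and 2·3^0 − 6 = 2 − 6 = -4.
Assume S_m = 2·3^m − 6 for some m ≥ 0.
Then S_{m+1} = 3S_m + 12 = 3·(2·3^m − 6) + 12 = 6·3^m − 18 + 12 = 2·3^{m+1} − 6.
This completes the inductive step, so S_k = 2·3^k − 6 for all k ≥ 0.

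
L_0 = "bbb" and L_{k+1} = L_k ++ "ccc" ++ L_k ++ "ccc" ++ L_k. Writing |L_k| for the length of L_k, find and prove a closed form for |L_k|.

Claim: |L_k| = 6·3^k − 3.

Base case: |L_0| = 3, and 6·3^0 − 3 = 3.
Assume |L_j| = 6·3^j − 3.
Then |L_{j+1}| = 3|L_j| + 6 = 3(6·3^j − 3) + 6 = 6·3^{j+1} − 9 + 6 = 6·3^{j+1} − 3.
So the formula holds for j+1, and by induction |L_k| = 6·3^k − 3 for all k ≥ 0.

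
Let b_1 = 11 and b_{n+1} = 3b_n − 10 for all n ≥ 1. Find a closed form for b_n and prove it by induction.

Claim: b_n = 2·3^n + 5.

Base case: b_1 = 11, and 2·3^1 + 5 = 6 + 5 = 11.
Assume b_k = 2·3^k + 5 for some k ≥ 1.
Then b_{k+1} = 3b_k − 10 = 3·(2·3^k + 5) − 10 = 6·3^k + 15 − 10 = 2·3^{k+1} + 5.
By induction, b_n = 2·3^n + 5 for all n ≥ 1.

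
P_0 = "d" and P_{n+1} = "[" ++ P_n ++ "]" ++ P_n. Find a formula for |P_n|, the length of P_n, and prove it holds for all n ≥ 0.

Claim: |P_n| = 3·2^n − 2.

Base case: |P_0| = 1, and 3·2^0 − 2 = 1.
Assume |P_m| = 3·2^m − 2.
Then |P_{m+1}| = 1 + |P_m| + 1 + |P_m| = 2|P_m| + 2 = 2(3·2^m − 2) + 2 = 3·2^{m+1} − 4 + 2 = 3·2^{m+1} − 2.
Hence |P_n| = 3·2^n − 2 for every n ≥ 0, by induction.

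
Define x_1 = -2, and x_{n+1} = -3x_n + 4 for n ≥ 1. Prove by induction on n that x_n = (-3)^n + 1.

Base case: x_1 = -2, and (-3)^1 + 1 = -3 + 1 = -2.
Assume x_m = (-3)^m + 1 for some m ≥ 1.
Then x_{m+1} = -3x_m + 4 = -3·((-3)^m + 1) + 4 = -3·(-3)^m − 3 + 4 = (-3)^{m+1} + 1.
This completes the inductive step, so x_n = (-3)^n + 1 for all n ≥ 1.

x_n = (-3)^n + 1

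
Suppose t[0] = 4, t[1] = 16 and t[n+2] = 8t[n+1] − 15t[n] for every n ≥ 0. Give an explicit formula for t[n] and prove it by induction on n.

Claim: t[n] = 2·3^n + 2·5^n.

Base cases: t[0] = 4 and 2·3^0 + 2·5^0 = 4; t[1] = 16 and 2·3^1 + 2·5^1 = 16.
Assume t[j] = 2·3^j + 2·5^j for all 0 ≤ j ≤ r, where r ≥ 1.
Then t[r+1] = 8t[r] − 15t[r−1] = 8·(2·3^r + 2·5^r) − 15·(2·3^{r−1} + 2·5^{r−1}) = 2·(8·3 − 15)3^{r−1} + 2·(8·5 − 15)5^{r−1} = 18·3^{r−1} + 50·5^{r−1} = 2·3^{r+1} + 2·5^{r+1}.
This completes the inductive step, so t[n] = 2·3^n + 2·5^n for all n ≥ 0.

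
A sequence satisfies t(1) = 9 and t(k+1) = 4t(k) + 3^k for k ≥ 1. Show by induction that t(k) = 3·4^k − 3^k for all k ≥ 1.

Base case: t(1) = 9, and 3·4^1 − 3^1 = 12 − 3 = 9.
Assume t(m) = 3·4^m − 3^m for some m ≥ 1.
Then t(m+1) = 4t(m) + 3^m = 4·(3·4^m − 3^m) + 3^m = 3·4^{m+1} − 4·3^m + 3^m = 3·4^{m+1} − 3·3^m = 3·4^{m+1} − 3^{m+1}.
This completes the inductive step, so t(k) = 3·4^k − 3^k for all k ≥ 1.

t(k) = 3·4^k − 3^k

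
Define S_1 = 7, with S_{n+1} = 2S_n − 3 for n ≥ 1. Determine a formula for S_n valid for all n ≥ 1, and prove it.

Claim: S_n = 2^{n+1} + 3.

Base case: S_1 = 7, and 2^{1+1} + 3 = 4 + 3 = 7.
Assume S_j = 2^{j+1} + 3 for some j ≥ 1.
Then S_{j+1} = 2S_j − 3 = 2·(2^{j+1} + 3) − 3 = 2^{j+2} + 6 − 3 = 2^{j+2} + 3.
By induction, S_n = 2^{n+1} + 3 for all n ≥ 1.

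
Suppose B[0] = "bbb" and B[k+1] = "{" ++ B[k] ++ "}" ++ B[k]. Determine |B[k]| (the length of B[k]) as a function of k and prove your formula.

Claim: |B[k]| = 5·2^k − 2.

Base case: |B[0]| = 3, and 5·2^0 − 2 = 3.
Assume |B[j]| = 5·2^j − 2.
Then |B[j+1]| = 1 + |B[j]| + 1 + |B[j]| = 2|B[j]| + 2 = 2(5·2^j − 2) + 2 = 5·2^{j+1} − 4 + 2 = 5·2^{j+1} − 2.
So the formula holds for j+1, and by induction |B[k]| = 5·2^k − 2 for all k ≥ 0.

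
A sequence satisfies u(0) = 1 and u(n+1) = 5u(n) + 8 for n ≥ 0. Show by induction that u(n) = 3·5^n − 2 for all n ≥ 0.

Base case: u(0) = 1, and 3·5^0 − 2 = 3 − 2 = 1.
Assume u(j) = 3·5^j − 2 for some j ≥ 0.
Then u(j+1) = 5u(j) + 8 = 5·(3·5^j − 2) + 8 = 15·5^j − 10 + 8 = 3·5^{j+1} − 2.
By induction, u(n) = 3·5^n − 2 for all n ≥ 0.

u(n) = 3·5^n − 2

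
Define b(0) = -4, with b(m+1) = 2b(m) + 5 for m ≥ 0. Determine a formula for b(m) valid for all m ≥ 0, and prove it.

Claim: b(m) = 2^m − 5.

Base case: b(0) = -4, and 2^0 − 5 = 1 − 5 = -4.
Assume b(r) = 2^r − 5 for some r ≥ 0.
Then b(r+1) = 2b(r) + 5 = 2·(2^r − 5) + 5 = 2^{r+1} − 10 + 5 = 2^{r+1} − 5.
Hence b(m) = 2^m − 5 for every m ≥ 0, by induction.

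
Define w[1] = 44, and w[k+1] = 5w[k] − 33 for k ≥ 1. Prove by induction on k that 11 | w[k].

Base case: w[1] = 44 = 11·4, so 11 | w[1].
Assume 11 | w[j], so w[j] = 11t for some integer t.
Then w[j+1] = 5w[j] − 33 = 5·(11t) − 33 = 11(5t − 3), so 11 | w[j+1].
By induction, 11 | w[k] for all k ≥ 1.

11 | w[k]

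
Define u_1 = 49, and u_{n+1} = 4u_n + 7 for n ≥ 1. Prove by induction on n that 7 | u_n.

Base case: u_1 = 49 = 7·7, so 7 | u_1.
Assume 7 | u_m, so u_m = 7t for some integer t.
Then u_{m+1} = 4u_m + 7 = 4·(7t) + 7 = 7(4t + 1), so 7 | u_{m+1}.
This completes the inductive step, so 7 | u_n for all n ≥ 1.

7 | u_n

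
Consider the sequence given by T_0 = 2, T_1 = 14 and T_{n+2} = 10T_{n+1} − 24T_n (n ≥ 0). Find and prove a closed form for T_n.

Claim: T_n = 3·6^n − 4^n.

Base cases: T_0 = 2 and 3·6^0 − 4^0 = 2; T_1 = 14 and 3·6^1 − 4^1 = 14.
Assume T_j = 3·6^j − 4^j for all 0 ≤ j ≤ m, where m ≥ 1.
Then T_{m+1} = 10T_m − 24T_{m−1} = 10·(3·6^m − 4^m) − 24·(3·6^{m−1} − 4^{m−1}) = 3·(10·6 − 24)6^{m−1} − (10·4 − 24)4^{m−1} = 108·6^{m−1} − 16·4^{m−1} = 3·6^{m+1} − 4^{m+1}.
By strong induction, T_n = 3·6^n − 4^n for all n ≥ 0.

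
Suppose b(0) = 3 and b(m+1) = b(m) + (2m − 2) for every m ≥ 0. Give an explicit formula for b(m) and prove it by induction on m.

Claim: b(m) = m^2 − 3m + 3.

Base case: b(0) = 3, and 0^2 − 3·0 + 3 = 3.
Assume b(j) = j^2 − 3j + 3.
Then b(j+1) = b(j) + (2j − 2) = (j^2 − 3j + 3) + (2j − 2) = j^2 − j + 1,
and (j+1)^2 − 3·(j+1) + 3 = j^2 − j + 1.
By induction, b(m) = m^2 − 3m + 3 for all m ≥ 0.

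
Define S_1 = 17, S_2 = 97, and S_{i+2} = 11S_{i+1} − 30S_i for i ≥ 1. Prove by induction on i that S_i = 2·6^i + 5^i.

Base cases: S_1 = 17 and 2·6^1 + 5^1 = 17; S_2 = 97 and 2·6^2 + 5^2 = 97.
Assume S_j = 2·6^j + 5^j for all 1 ≤ j ≤ r, where r ≥ 2.
Then S_{r+1} = 11S_r − 30S_{r−1} = 11·(2·6^r + 5^r) − 30·(2·6^{r−1} + 5^{r−1}) = 2·(11·6 − 30)6^{r−1} + (11·5 − 30)5^{r−1} = 72·6^{r−1} + 25·5^{r−1} = 2·6^{r+1} + 5^{r+1}.
Hence S_i = 2·6^i + 5^i for every i ≥ 1, by strong induction.

S_i = 2·6^i + 5^i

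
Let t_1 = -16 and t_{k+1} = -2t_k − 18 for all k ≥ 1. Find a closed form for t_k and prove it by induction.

Claim: t_k = 5·(-2)^k − 6.

Base case: t_1 = -16, and 5·(-2)^1 − 6 = -10 − 6 = -16.
Assume t_m = 5·(-2)^m − 6 for some m ≥ 1.
Then t_{m+1} = -2t_m − 18 = -2·(5·(-2)^m − 6) − 18 = -10·(-2)^m + 12 − 18 = 5·(-2)^{m+1} − 6.
So the formula holds for m+1, and by induction t_k = 5·(-2)^k − 6 for all k ≥ 1.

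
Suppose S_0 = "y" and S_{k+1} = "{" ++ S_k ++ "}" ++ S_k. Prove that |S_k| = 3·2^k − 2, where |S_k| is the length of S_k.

Base case: |S_0| = 1, and 3·2^0 − 2 = 1.
Assume |S_r| = 3·2^r − 2.
Then |S_{r+1}| = 1 + |S_r| + 1 + |S_r| = 2|S_r| + 2 = 2(3·2^r − 2) + 2 = 3·2^{r+1} − 4 + 2 = 3·2^{r+1} − 2.
So the formula holds for r+1, and by induction |S_k| = 3·2^k − 2 for all k ≥ 0.

|S_k| = 3·2^k − 2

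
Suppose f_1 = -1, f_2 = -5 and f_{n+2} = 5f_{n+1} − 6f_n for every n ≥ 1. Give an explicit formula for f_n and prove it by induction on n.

Claim: f_n = -3^n + 2^n.

Base cases: f_1 = -1 and -3^1 + 2^1 = -1; f_2 = -5 and -3^2 + 2^2 = -5.
Assume f_i = -3^i + 2^i for all 1 ≤ i ≤ j, where j ≥ 2.
Then f_{j+1} = 5f_j − 6f_{j−1} = 5·(-3^j + 2^j) − 6·(-3^{j−1} + 2^{j−1}) = -(5·3 − 6)3^{j−1} + (5·2 − 6)2^{j−1} = -9·3^{j−1} + 4·2^{j−1} = -3^{j+1} + 2^{j+1}.
Hence f_n = -3^n + 2^n for every n ≥ 1, by strong induction.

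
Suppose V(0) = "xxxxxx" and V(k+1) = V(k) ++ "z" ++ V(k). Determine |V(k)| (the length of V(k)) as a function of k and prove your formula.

Claim: |V(k)| = 7·2^k − 1.

Base case: |V(0)| = 6, and 7·2^0 − 1 = 6.
Assume |V(j)| = 7·2^j − 1.
Then |V(j+1)| = |V(j)| + 1 + |V(j)| = 2|V(j)| + 1 = 2(7·2^j − 1) + 1 = 7·2^{j+1} − 2 + 1 = 7·2^{j+1} − 1.
Hence |V(k)| = 7·2^k − 1 for every k ≥ 0, by induction.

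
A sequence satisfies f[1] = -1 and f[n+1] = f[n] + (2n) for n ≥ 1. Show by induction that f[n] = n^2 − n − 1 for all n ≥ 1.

Base case: f[1] = -1, and 1^2 − 1 − 1 = -1.
Assume f[j] = j^2 − j − 1.
Then f[j+1] = f[j] + (2j) = (j^2 − j − 1) + (2j) = j^2 + j − 1,
and (j+1)^2 − (j+1) − 1 = j^2 + j − 1.
Hence f[n] = n^2 − n − 1 for every n ≥ 1, by induction.

f[n] = n^2 − n − 1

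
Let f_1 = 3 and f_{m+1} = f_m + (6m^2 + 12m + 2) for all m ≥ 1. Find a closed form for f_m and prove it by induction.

Claim: f_m = 2m^3 + 3m^2 − 3m + 1.

Base case: f_1 = 3, and 2·1^3 + 3·1^2 − 3·1 + 1 = 3.
Assume f_r = 2r^3 + 3r^2 − 3r + 1.
Then f_{r+1} = f_r + (6r^2 + 12r + 2) = (2r^3 + 3r^2 − 3r + 1) + (6r^2 + 12r + 2) = 2r^3 + 9r^2 + 9r + 3,
and 2·(r+1)^3 + 3·(r+1)^2 − 3·(r+1) + 1 = 2r^3 + 9r^2 + 9r + 3.
This completes the inductive step, so f_m = 2m^3 + 3m^2 − 3m + 1 for all m ≥ 1.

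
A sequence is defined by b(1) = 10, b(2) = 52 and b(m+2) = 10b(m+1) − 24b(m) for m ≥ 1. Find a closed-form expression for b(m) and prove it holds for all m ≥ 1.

Claim: b(m) = 4^m + 6^m.

Base cases: b(1) = 10 and 4^1 + 6^1 = 10; b(2) = 52 and 4^2 + 6^2 = 52.
Assume b(j) = 4^j + 6^j for all 1 ≤ j ≤ r, where r ≥ 2.
Then b(r+1) = 10b(r) − 24b(r−1) = 10·(4^r + 6^r) − 24·(4^{r−1} + 6^{r−1}) = (10·4 − 24)4^{r−1} + (10·6 − 24)6^{r−1} = 16·4^{r−1} + 36·6^{r−1} = 4^{r+1} + 6^{r+1}.
By strong induction, b(m) = 4^m + 6^m for all m ≥ 1.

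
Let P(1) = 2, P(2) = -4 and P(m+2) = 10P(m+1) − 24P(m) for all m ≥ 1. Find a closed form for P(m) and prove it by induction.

Claim: P(m) = -6^m + 2·4^m.

Base cases: P(1) = 2 and -6^1 + 2·4^1 = 2; P(2) = -4 and -6^2 + 2·4^2 = -4.
Assume P(j) = -6^j + 2·4^j for all 1 ≤ j ≤ r, where r ≥ 2.
Then P(r+1) = 10P(r) − 24P(r−1) = 10·(-6^r + 2·4^r) − 24·(-6^{r−1} + 2·4^{r−1}) = -(10·6 − 24)6^{r−1} + 2·(10·4 − 24)4^{r−1} = -36·6^{r−1} + 32·4^{r−1} = -6^{r+1} + 2·4^{r+1}.
Hence P(m) = -6^m + 2·4^m for every m ≥ 1, by strong induction.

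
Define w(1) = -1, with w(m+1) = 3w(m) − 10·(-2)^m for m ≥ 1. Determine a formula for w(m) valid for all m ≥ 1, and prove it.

Claim: w(m) = 3^m + 2·(-2)^m.

Base case: w(1) = -1, and 3^1 + 2·(-2)^1 = 3 − 4 = -1.
Assume w(j) = 3^j + 2·(-2)^j for some j ≥ 1.
Then w(j+1) = 3w(j) − 10·(-2)^j = 3·(3^j + 2·(-2)^j) − 10·(-2)^j = 3^{j+1} + 6·(-2)^j − 10·(-2)^j = 3^{j+1} − 4·(-2)^j = 3^{j+1} + 2·(-2)^{j+1}.
By induction, w(m) = 3^m + 2·(-2)^m for all m ≥ 1.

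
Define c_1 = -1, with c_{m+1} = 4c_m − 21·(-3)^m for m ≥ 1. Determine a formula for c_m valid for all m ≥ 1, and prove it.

Claim: c_m = 2·4^m + 3·(-3)^m.

Base case: c_1 = -1, and 2·4^1 + 3·(-3)^1 = 8 − 9 = -1.
Assume c_k = 2·4^k + 3·(-3)^k for some k ≥ 1.
Then c_{k+1} = 4c_k − 21·(-3)^k = 4·(2·4^k + 3·(-3)^k) − 21·(-3)^k = 2·4^{k+1} + 12·(-3)^k − 21·(-3)^k = 2·4^{k+1} − 9·(-3)^k = 2·4^{k+1} + 3·(-3)^{k+1}.
By induction, c_m = 2·4^m + 3·(-3)^m for all m ≥ 1.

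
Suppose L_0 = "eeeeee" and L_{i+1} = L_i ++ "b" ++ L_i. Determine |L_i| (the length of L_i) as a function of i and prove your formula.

Claim: |L_i| = 7·2^i − 1.

Base case: |L_0| = 6, and 7·2^0 − 1 = 6.
Assume |L_m| = 7·2^m − 1.
Then |L_{m+1}| = |L_m| + 1 + |L_m| = 2|L_m| + 1 = 2(7·2^m − 1) + 1 = 7·2^{m+1} − 2 + 1 = 7·2^{m+1} − 1.
This completes the inductive step, so |L_i| = 7·2^i − 1 for all i ≥ 0.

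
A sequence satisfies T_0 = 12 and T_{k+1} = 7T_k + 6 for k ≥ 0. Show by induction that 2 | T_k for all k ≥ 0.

Base case: T_0 = 12 = 2·6, so 2 | T_0.
Assume 2 | T_r, so T_r = 2t for some integer t.
Then T_{r+1} = 7T_r + 6 = 7·(2t) + 6 = 2(7t + 3), so 2 | T_{r+1}.
By induction, 2 | T_k for all k ≥ 0.

2 | T_k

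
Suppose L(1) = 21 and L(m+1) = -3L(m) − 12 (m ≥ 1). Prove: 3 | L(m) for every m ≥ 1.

Base case: L(1) = 21 = 3·7, so 3 | L(1).
Assume 3 | L(k), so L(k) = 3t for some integer t.
Then L(k+1) = -3L(k) − 12 = -3·(3t) − 12 = 3(-3t − 4), so 3 | L(k+1).
This completes the inductive step, so 3 | L(m) for all m ≥ 1.

3 | L(m)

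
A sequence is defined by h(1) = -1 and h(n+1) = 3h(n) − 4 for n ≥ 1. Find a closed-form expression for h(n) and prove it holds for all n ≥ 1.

Claim: h(n) = -3^n + 2.

Base case: h(1) = -1, and -3^1 + 2 = -3 + 2 = -1.
Assume h(k) = -3^k + 2 for some k ≥ 1.
Then h(k+1) = 3h(k) − 4 = 3·(-3^k + 2) − 4 = -3^{k+1} + 6 − 4 = -3^{k+1} + 2.
Hence h(n) = -3^n + 2 for every n ≥ 1, by induction.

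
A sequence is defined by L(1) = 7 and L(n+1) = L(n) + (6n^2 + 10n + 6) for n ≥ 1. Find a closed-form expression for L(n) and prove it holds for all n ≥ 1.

Claim: L(n) = 2n^3 + 2n^2 + 2n + 1.

Base case: L(1) = 7, and 2·1^3 + 2·1^2 + 2·1 + 1 = 7.
Assume L(k) = 2k^3 + 2k^2 + 2k + 1.
Then L(k+1) = L(k) + (6k^2 + 10k + 6) = (2k^3 + 2k^2 + 2k + 1) + (6k^2 + 10k + 6) = 2k^3 + 8k^2 + 12k + 7,
and 2·(k+1)^3 + 2·(k+1)^2 + 2·(k+1) + 1 = 2k^3 + 8k^2 + 12k + 7.
This completes the inductive step, so L(n) = 2n^3 + 2n^2 + 2n + 1 for all n ≥ 1.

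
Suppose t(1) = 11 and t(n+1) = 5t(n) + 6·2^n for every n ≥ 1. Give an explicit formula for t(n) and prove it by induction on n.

Claim: t(n) = 3·5^n − 2·2^n.

Base case: t(1) = 11, and 3·5^1 − 2·2^1 = 15 − 4 = 11.
Assume t(m) = 3·5^m − 2·2^m for some m ≥ 1.
Then t(m+1) = 5t(m) + 6·2^m = 5·(3·5^m − 2·2^m) + 6·2^m = 3·5^{m+1} − 10·2^m + 6·2^m = 3·5^{m+1} − 4·2^m = 3·5^{m+1} − 2·2^{m+1}.
Hence t(n) = 3·5^n − 2·2^n for every n ≥ 1, by induction.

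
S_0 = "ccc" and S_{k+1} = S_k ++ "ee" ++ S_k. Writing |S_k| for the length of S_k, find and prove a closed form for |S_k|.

Claim: |S_k| = 5·2^k − 2.

Base case: |S_0| = 3, and 5·2^0 − 2 = 3.
Assume |S_m| = 5·2^m − 2.
Then |S_{m+1}| = |S_m| + 2 + |S_m| = 2|S_m| + 2 = 2(5·2^m − 2) + 2 = 5·2^{m+1} − 4 + 2 = 5·2^{m+1} − 2.
Hence |S_k| = 5·2^k − 2 for every k ≥ 0, by induction.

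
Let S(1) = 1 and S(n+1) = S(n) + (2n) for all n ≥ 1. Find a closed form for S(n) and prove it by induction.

Claim: S(n) = n^2 − n + 1.

Base case: S(1) = 1, and 1^2 − 1 + 1 = 1.
Assume S(j) = j^2 − j + 1.
Then S(j+1) = S(j) + (2j) = (j^2 − j + 1) + (2j) = j^2 + j + 1,
and (j+1)^2 − (j+1) + 1 = j^2 + j + 1.
By induction, S(n) = n^2 − n + 1 for all n ≥ 1.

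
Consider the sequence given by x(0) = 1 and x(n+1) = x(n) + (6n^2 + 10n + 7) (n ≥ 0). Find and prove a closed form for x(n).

Claim: x(n) = 2n^3 + 2n^2 + 3n + 1.

Base case: x(0) = 1, and 2·0^3 + 2·0^2 + 3·0 + 1 = 1.
Assume x(k) = 2k^3 + 2k^2 + 3k + 1.
Then x(k+1) = x(k) + (6k^2 + 10k + 7) = (2k^3 + 2k^2 + 3k + 1) + (6k^2 + 10k + 7) = 2k^3 + 8k^2 + 13k + 8,
and 2·(k+1)^3 + 2·(k+1)^2 + 3·(k+1) + 1 = 2k^3 + 8k^2 + 13k + 8.
By induction, x(n) = 2n^3 + 2n^2 + 3n + 1 for all n ≥ 0.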